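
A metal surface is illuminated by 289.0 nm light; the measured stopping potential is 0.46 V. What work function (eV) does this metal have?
3.83 eV

The stopping potential gives the maximum kinetic energy: KE_max = eV_s = 0.46 eV

From Einstein's photoelectric equation: KE_max = hc/λ - φ
Rearranging: φ = hc/λ - KE_max

Calculate photon energy:
E_photon = hc/λ = (6.626×10⁻³⁴ J·s)(3×10⁸ m/s) / (289.0×10⁻⁹ m) = 4.2901 eV

Therefore:
φ = 4.2901 - 0.46 = 3.83 eV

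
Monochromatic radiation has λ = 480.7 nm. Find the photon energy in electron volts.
2.5792 eV

Using E = hf = hc/λ:

E = hc/λ = (6.626×10⁻³⁴ J·s)(3×10⁸ m/s) / (480.7×10⁻⁹ m)
E = 2.5792 eV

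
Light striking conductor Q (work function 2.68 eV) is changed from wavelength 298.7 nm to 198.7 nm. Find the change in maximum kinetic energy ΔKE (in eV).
2.0890 eV

Using Einstein's equation: KE_max = hc/λ - φ

For λ₁ = 298.7 nm:
KE₁ = hc/λ₁ - φ = 4.1508 - 2.68 = 1.4708 eV

For λ₂ = 198.7 nm:
KE₂ = hc/λ₂ - φ = 6.2398 - 2.68 = 3.5598 eV

Change in KE:
ΔKE = KE₂ - KE₁ = 3.5598 - 1.4708 = 2.0890 eV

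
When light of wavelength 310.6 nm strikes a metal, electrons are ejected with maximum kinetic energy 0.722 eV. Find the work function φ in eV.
3.27 eV

From Einstein's photoelectric equation: KE_max = hf - φ = hc/λ - φ

Rearranging for φ:
φ = hc/λ - KE_max

Calculate photon energy:
E_photon = hc/λ = 3.9918 eV

Therefore:
φ = 3.9918 - 0.722 = 3.27 eV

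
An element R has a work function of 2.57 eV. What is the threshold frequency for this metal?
6.2142e+14 Hz

The threshold frequency is when the photon energy equals the work function:
hf₀ = φ

Solving for f₀:
f₀ = φ/h = (2.57 eV × 1.602×10⁻¹⁹ J/eV) / (6.626×10⁻³⁴ J·s)
f₀ = 6.2142e+14 Hz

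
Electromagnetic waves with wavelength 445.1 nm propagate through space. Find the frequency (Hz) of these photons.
6.7354e+14 Hz

Using the wave equation: c = fλ

Solving for frequency:
f = c/λ = (3×10⁸ m/s) / (445.1×10⁻⁹ m)
f = 6.7354e+14 Hz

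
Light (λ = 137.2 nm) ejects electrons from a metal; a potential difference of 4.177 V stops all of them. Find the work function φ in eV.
4.86 eV

The stopping potential gives the maximum kinetic energy: KE_max = eV_s = 4.177 eV

From Einstein's photoelectric equation: KE_max = hc/λ - φ
Rearranging: φ = hc/λ - KE_max

Calculate photon energy:
E_photon = hc/λ = (6.626×10⁻³⁴ J·s)(3×10⁸ m/s) / (137.2×10⁻⁹ m) = 9.0367 eV

Therefore:
φ = 9.0367 - 4.177 = 4.86 eV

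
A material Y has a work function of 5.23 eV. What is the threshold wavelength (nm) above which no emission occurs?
237.06 nm

The threshold wavelength is when the photon energy equals the work function:
hc/λ₀ = φ

Solving for λ₀:
λ₀ = hc/φ = (6.626×10⁻³⁴ J·s)(3×10⁸ m/s) / (5.23 eV × 1.602×10⁻¹⁹ J/eV)
λ₀ = 237.06 nm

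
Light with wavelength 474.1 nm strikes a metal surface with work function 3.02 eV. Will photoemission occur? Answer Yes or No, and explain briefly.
No

For photoemission, the photon energy must exceed the work function.

Photon energy: E = hc/λ = 2.6151 eV
Work function: φ = 3.02 eV

Since E_photon (2.6151 eV) < φ (3.02 eV), photoemission will NOT occur.
The threshold wavelength is λ₀ = hc/φ = 410.5 nm.
Since 474.1 nm > 410.5 nm, the photons lack sufficient energy.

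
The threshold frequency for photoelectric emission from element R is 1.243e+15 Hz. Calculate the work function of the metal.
5.14 eV

At the threshold frequency, photon energy equals work function:
φ = hf₀

Calculating:
φ = (6.626×10⁻³⁴ J·s)(1.243e+15 Hz)
φ = 5.14 eV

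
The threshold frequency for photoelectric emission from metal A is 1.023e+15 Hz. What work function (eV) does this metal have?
4.23 eV

At the threshold frequency, photon energy equals work function:
φ = hf₀

Calculating:
φ = (6.626×10⁻³⁴ J·s)(1.023e+15 Hz)
φ = 4.23 eV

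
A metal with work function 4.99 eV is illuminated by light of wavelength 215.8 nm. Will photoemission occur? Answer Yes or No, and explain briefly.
Yes

For photoemission, the photon energy must exceed the work function.

Photon energy: E = hc/λ = 5.7453 eV
Work function: φ = 4.99 eV

Since E_photon (5.7453 eV) > φ (4.99 eV), photoemission WILL occur.
The threshold wavelength is λ₀ = hc/φ = 248.5 nm.
Since 215.8 nm < 248.5 nm, the light has sufficient energy.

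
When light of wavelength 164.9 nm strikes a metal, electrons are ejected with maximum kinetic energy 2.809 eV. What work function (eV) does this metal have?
4.71 eV

From Einstein's photoelectric equation: KE_max = hf - φ = hc/λ - φ

Rearranging for φ:
φ = hc/λ - KE_max

Calculate photon energy:
E_photon = hc/λ = 7.5188 eV

Therefore:
φ = 7.5188 - 2.809 = 4.71 eV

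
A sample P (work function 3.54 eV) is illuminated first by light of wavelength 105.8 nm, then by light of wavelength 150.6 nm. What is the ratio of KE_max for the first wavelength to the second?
1.7429

Using Einstein's equation: KE_max = hc/λ - φ

For λ₁ = 105.8 nm:
E₁ = hc/λ₁ = 11.7187 eV
KE₁ = E₁ - φ = 11.7187 - 3.54 = 8.1787 eV

For λ₂ = 150.6 nm:
E₂ = hc/λ₂ = 8.2327 eV
KE₂ = E₂ - φ = 8.2327 - 3.54 = 4.6927 eV

Ratio: KE₁/KE₂ = 8.1787/4.6927 = 1.7429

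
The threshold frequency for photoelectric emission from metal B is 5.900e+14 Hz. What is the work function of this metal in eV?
2.44 eV

At the threshold frequency, photon energy equals work function:
φ = hf₀

Calculating:
φ = (6.626×10⁻³⁴ J·s)(5.900e+14 Hz)
φ = 2.44 eV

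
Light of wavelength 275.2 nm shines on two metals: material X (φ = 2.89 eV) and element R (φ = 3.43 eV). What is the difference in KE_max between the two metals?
0.5400 eV

Using KE_max = hc/λ - φ for each metal:

Photon energy: E = hc/λ = 4.5052 eV

For material X (φ₁ = 2.89 eV):
KE₁ = E - φ₁ = 4.5052 - 2.89 = 1.6152 eV

For element R (φ₂ = 3.43 eV):
KE₂ = E - φ₂ = 4.5052 - 3.43 = 1.0752 eV

Difference:
ΔKE = KE₁ - KE₂ = 1.6152 - 1.0752 = 0.5400 eV

Note: The difference equals the difference in work functions: 3.43 - 2.89 = 0.54 eV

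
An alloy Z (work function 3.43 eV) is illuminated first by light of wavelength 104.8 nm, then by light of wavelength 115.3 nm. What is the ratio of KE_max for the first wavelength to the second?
1.1471

Using Einstein's equation: KE_max = hc/λ - φ

For λ₁ = 104.8 nm:
E₁ = hc/λ₁ = 11.8306 eV
KE₁ = E₁ - φ = 11.8306 - 3.43 = 8.4006 eV

For λ₂ = 115.3 nm:
E₂ = hc/λ₂ = 10.7532 eV
KE₂ = E₂ - φ = 10.7532 - 3.43 = 7.3232 eV

Ratio: KE₁/KE₂ = 8.4006/7.3232 = 1.1471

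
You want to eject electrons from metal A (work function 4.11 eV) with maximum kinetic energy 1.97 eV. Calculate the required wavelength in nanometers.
203.92 nm

From Einstein's equation: KE_max = hc/λ - φ

Rearranging for λ:
hc/λ = KE_max + φ
λ = hc/(KE_max + φ)

Required photon energy:
E_photon = KE_max + φ = 1.97 + 4.11 = 6.08 eV

Required wavelength:
λ = hc/E_photon = (6.626×10⁻³⁴)(3×10⁸) / (6.08 × 1.602×10⁻¹⁹)
λ = 203.92 nm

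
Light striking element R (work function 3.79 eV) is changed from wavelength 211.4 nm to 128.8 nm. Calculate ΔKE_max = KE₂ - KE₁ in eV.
3.7612 eV

Using Einstein's equation: KE_max = hc/λ - φ

For λ₁ = 211.4 nm:
KE₁ = hc/λ₁ - φ = 5.8649 - 3.79 = 2.0749 eV

For λ₂ = 128.8 nm:
KE₂ = hc/λ₂ - φ = 9.6261 - 3.79 = 5.8361 eV

Change in KE:
ΔKE = KE₂ - KE₁ = 5.8361 - 2.0749 = 3.7612 eV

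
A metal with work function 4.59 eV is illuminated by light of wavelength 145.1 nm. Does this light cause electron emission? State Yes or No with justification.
Yes

For photoemission, the photon energy must exceed the work function.

Photon energy: E = hc/λ = 8.5447 eV
Work function: φ = 4.59 eV

Since E_photon (8.5447 eV) > φ (4.59 eV), photoemission WILL occur.
The threshold wavelength is λ₀ = hc/φ = 270.1 nm.
Since 145.1 nm < 270.1 nm, the light has sufficient energy.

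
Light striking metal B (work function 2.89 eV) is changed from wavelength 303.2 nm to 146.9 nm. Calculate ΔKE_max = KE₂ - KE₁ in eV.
4.3509 eV

Using Einstein's equation: KE_max = hc/λ - φ

For λ₁ = 303.2 nm:
KE₁ = hc/λ₁ - φ = 4.0892 - 2.89 = 1.1992 eV

For λ₂ = 146.9 nm:
KE₂ = hc/λ₂ - φ = 8.4400 - 2.89 = 5.5500 eV

Change in KE:
ΔKE = KE₂ - KE₁ = 5.5500 - 1.1992 = 4.3509 eV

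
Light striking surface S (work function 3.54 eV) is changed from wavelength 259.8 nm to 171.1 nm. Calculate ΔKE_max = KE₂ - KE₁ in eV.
2.4740 eV

Using Einstein's equation: KE_max = hc/λ - φ

For λ₁ = 259.8 nm:
KE₁ = hc/λ₁ - φ = 4.7723 - 3.54 = 1.2323 eV

For λ₂ = 171.1 nm:
KE₂ = hc/λ₂ - φ = 7.2463 - 3.54 = 3.7063 eV

Change in KE:
ΔKE = KE₂ - KE₁ = 3.7063 - 1.2323 = 2.4740 eV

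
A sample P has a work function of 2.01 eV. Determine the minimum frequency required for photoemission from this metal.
4.8602e+14 Hz

The threshold frequency is when the photon energy equals the work function:
hf₀ = φ

Solving for f₀:
f₀ = φ/h = (2.01 eV × 1.602×10⁻¹⁹ J/eV) / (6.626×10⁻³⁴ J·s)
f₀ = 4.8602e+14 Hz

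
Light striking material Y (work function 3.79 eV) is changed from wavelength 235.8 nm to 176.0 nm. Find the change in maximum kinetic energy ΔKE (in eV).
1.7865 eV

Using Einstein's equation: KE_max = hc/λ - φ

For λ₁ = 235.8 nm:
KE₁ = hc/λ₁ - φ = 5.2580 - 3.79 = 1.4680 eV

For λ₂ = 176.0 nm:
KE₂ = hc/λ₂ - φ = 7.0446 - 3.79 = 3.2546 eV

Change in KE:
ΔKE = KE₂ - KE₁ = 3.2546 - 1.4680 = 1.7865 eV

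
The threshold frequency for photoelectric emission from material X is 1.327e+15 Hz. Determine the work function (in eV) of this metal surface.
5.49 eV

At the threshold frequency, photon energy equals work function:
φ = hf₀

Calculating:
φ = (6.626×10⁻³⁴ J·s)(1.327e+15 Hz)
φ = 5.49 eV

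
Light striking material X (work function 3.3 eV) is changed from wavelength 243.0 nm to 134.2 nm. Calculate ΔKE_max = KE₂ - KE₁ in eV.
4.1365 eV

Using Einstein's equation: KE_max = hc/λ - φ

For λ₁ = 243.0 nm:
KE₁ = hc/λ₁ - φ = 5.1022 - 3.3 = 1.8022 eV

For λ₂ = 134.2 nm:
KE₂ = hc/λ₂ - φ = 9.2388 - 3.3 = 5.9388 eV

Change in KE:
ΔKE = KE₂ - KE₁ = 5.9388 - 1.8022 = 4.1365 eV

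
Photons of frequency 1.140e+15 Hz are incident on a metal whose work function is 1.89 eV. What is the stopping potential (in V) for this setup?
2.8247 V

The stopping potential V_s satisfies: eV_s = KE_max

First, find KE_max using Einstein's equation:
E_photon = hf = (6.626×10⁻³⁴ J·s)(1.140e+15 Hz) = 4.7147 eV
KE_max = E_photon - φ = 4.7147 - 1.89 = 2.8247 eV

Since eV_s = KE_max:
V_s = KE_max/e = 2.8247 V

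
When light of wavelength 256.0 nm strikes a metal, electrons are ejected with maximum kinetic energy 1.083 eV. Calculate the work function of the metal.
3.76 eV

From Einstein's photoelectric equation: KE_max = hf - φ = hc/λ - φ

Rearranging for φ:
φ = hc/λ - KE_max

Calculate photon energy:
E_photon = hc/λ = 4.8431 eV

Therefore:
φ = 4.8431 - 1.083 = 3.76 eV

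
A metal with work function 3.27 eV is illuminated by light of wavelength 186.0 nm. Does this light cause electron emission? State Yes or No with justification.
Yes

For photoemission, the photon energy must exceed the work function.

Photon energy: E = hc/λ = 6.6658 eV
Work function: φ = 3.27 eV

Since E_photon (6.6658 eV) > φ (3.27 eV), photoemission WILL occur.
The threshold wavelength is λ₀ = hc/φ = 379.2 nm.
Since 186.0 nm < 379.2 nm, the light has sufficient energy.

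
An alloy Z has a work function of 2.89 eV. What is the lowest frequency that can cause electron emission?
6.9880e+14 Hz

The threshold frequency is when the photon energy equals the work function:
hf₀ = φ

Solving for f₀:
f₀ = φ/h = (2.89 eV × 1.602×10⁻¹⁹ J/eV) / (6.626×10⁻³⁴ J·s)
f₀ = 6.9880e+14 Hz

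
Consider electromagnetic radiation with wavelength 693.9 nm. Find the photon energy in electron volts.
1.7868 eV

Using E = hf = hc/λ:

E = hc/λ = (6.626×10⁻³⁴ J·s)(3×10⁸ m/s) / (693.9×10⁻⁹ m)
E = 1.7868 eV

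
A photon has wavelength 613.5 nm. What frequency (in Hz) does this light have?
4.8866e+14 Hz

Using the wave equation: c = fλ

Solving for frequency:
f = c/λ = (3×10⁸ m/s) / (613.5×10⁻⁹ m)
f = 4.8866e+14 Hz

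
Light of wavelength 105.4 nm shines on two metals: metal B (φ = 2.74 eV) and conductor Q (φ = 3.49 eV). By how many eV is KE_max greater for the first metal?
0.7500 eV

Using KE_max = hc/λ - φ for each metal:

Photon energy: E = hc/λ = 11.7632 eV

For metal B (φ₁ = 2.74 eV):
KE₁ = E - φ₁ = 11.7632 - 2.74 = 9.0232 eV

For conductor Q (φ₂ = 3.49 eV):
KE₂ = E - φ₂ = 11.7632 - 3.49 = 8.2732 eV

Difference:
ΔKE = KE₁ - KE₂ = 9.0232 - 8.2732 = 0.7500 eV

Note: The difference equals the difference in work functions: 3.49 - 2.74 = 0.75 eV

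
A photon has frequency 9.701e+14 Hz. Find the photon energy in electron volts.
4.0120 eV

Using E = hf:

E = hf = (6.626×10⁻³⁴ J·s)(9.701e+14 Hz)
E = 4.0120 eV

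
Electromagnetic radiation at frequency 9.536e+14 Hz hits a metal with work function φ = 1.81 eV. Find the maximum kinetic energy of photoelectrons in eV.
2.1338 eV

Using Einstein's photoelectric equation: KE_max = hf - φ

First, calculate the photon energy:
E_photon = hf = (6.626×10⁻³⁴ J·s)(9.536e+14 Hz)
E_photon = 3.9438 eV

Then, the maximum kinetic energy:
KE_max = E_photon - φ = 3.9438 eV - 1.81 eV = 2.1338 eV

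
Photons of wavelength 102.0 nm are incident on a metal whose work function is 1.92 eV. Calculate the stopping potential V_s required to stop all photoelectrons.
10.2353 V

The stopping potential V_s satisfies: eV_s = KE_max

First, find KE_max using Einstein's equation:
E_photon = hc/λ = 12.1553 eV
KE_max = E_photon - φ = 12.1553 - 1.92 = 10.2353 eV

Since eV_s = KE_max:
V_s = KE_max/e = 10.2353 V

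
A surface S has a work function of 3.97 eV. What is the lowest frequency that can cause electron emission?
9.5994e+14 Hz

The threshold frequency is when the photon energy equals the work function:
hf₀ = φ

Solving for f₀:
f₀ = φ/h = (3.97 eV × 1.602×10⁻¹⁹ J/eV) / (6.626×10⁻³⁴ J·s)
f₀ = 9.5994e+14 Hz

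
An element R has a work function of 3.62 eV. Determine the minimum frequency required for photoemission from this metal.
8.7531e+14 Hz

The threshold frequency is when the photon energy equals the work function:
hf₀ = φ

Solving for f₀:
f₀ = φ/h = (3.62 eV × 1.602×10⁻¹⁹ J/eV) / (6.626×10⁻³⁴ J·s)
f₀ = 8.7531e+14 Hz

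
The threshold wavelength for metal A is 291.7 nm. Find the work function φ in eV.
4.25 eV

At the threshold wavelength, photon energy equals work function:
φ = hc/λ₀

Calculating:
φ = (6.626×10⁻³⁴ J·s)(3×10⁸ m/s) / (291.7×10⁻⁹ m)
φ = 4.25 eV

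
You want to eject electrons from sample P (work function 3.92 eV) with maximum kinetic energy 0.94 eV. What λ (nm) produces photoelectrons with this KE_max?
255.11 nm

From Einstein's equation: KE_max = hc/λ - φ

Rearranging for λ:
hc/λ = KE_max + φ
λ = hc/(KE_max + φ)

Required photon energy:
E_photon = KE_max + φ = 0.94 + 3.92 = 4.86 eV

Required wavelength:
λ = hc/E_photon = (6.626×10⁻³⁴)(3×10⁸) / (4.86 × 1.602×10⁻¹⁹)
λ = 255.11 nm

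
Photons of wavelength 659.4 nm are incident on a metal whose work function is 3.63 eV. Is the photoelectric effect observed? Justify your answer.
No

For photoemission, the photon energy must exceed the work function.

Photon energy: E = hc/λ = 1.8803 eV
Work function: φ = 3.63 eV

Since E_photon (1.8803 eV) < φ (3.63 eV), photoemission will NOT occur.
The threshold wavelength is λ₀ = hc/φ = 341.6 nm.
Since 659.4 nm > 341.6 nm, the photons lack sufficient energy.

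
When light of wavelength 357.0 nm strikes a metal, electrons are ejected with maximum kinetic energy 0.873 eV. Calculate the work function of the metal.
2.60 eV

From Einstein's photoelectric equation: KE_max = hf - φ = hc/λ - φ

Rearranging for φ:
φ = hc/λ - KE_max

Calculate photon energy:
E_photon = hc/λ = 3.4729 eV

Therefore:
φ = 3.4729 - 0.873 = 2.60 eV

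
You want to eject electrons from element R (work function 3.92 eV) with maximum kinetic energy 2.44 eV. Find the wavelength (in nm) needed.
194.94 nm

From Einstein's equation: KE_max = hc/λ - φ

Rearranging for λ:
hc/λ = KE_max + φ
λ = hc/(KE_max + φ)

Required photon energy:
E_photon = KE_max + φ = 2.44 + 3.92 = 6.36 eV

Required wavelength:
λ = hc/E_photon = (6.626×10⁻³⁴)(3×10⁸) / (6.36 × 1.602×10⁻¹⁹)
λ = 194.94 nm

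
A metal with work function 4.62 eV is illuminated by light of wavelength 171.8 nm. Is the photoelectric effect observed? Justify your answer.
Yes

For photoemission, the photon energy must exceed the work function.

Photon energy: E = hc/λ = 7.2168 eV
Work function: φ = 4.62 eV

Since E_photon (7.2168 eV) > φ (4.62 eV), photoemission WILL occur.
The threshold wavelength is λ₀ = hc/φ = 268.4 nm.
Since 171.8 nm < 268.4 nm, the light has sufficient energy.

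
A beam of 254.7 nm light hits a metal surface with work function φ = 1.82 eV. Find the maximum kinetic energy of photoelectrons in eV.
3.0479 eV

Using Einstein's photoelectric equation: KE_max = hf - φ = hc/λ - φ

First, calculate the photon energy:
E_photon = hc/λ = (6.626×10⁻³⁴ J·s)(3×10⁸ m/s) / (254.7×10⁻⁹ m)
E_photon = 4.8679 eV

Then, the maximum kinetic energy:
KE_max = E_photon - φ = 4.8679 eV - 1.82 eV = 3.0479 eV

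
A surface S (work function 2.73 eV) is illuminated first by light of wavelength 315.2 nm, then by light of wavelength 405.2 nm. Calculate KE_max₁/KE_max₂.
3.6489

Using Einstein's equation: KE_max = hc/λ - φ

For λ₁ = 315.2 nm:
E₁ = hc/λ₁ = 3.9335 eV
KE₁ = E₁ - φ = 3.9335 - 2.73 = 1.2035 eV

For λ₂ = 405.2 nm:
E₂ = hc/λ₂ = 3.0598 eV
KE₂ = E₂ - φ = 3.0598 - 2.73 = 0.3298 eV

Ratio: KE₁/KE₂ = 1.2035/0.3298 = 3.6489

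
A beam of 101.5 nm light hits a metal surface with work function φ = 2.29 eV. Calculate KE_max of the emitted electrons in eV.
9.9252 eV

Using Einstein's photoelectric equation: KE_max = hf - φ = hc/λ - φ

First, calculate the photon energy:
E_photon = hc/λ = (6.626×10⁻³⁴ J·s)(3×10⁸ m/s) / (101.5×10⁻⁹ m)
E_photon = 12.2152 eV

Then, the maximum kinetic energy:
KE_max = E_photon - φ = 12.2152 eV - 2.29 eV = 9.9252 eV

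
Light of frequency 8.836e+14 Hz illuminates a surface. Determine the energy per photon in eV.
3.6543 eV

Using E = hf:

E = hf = (6.626×10⁻³⁴ J·s)(8.836e+14 Hz)
E = 3.6543 eV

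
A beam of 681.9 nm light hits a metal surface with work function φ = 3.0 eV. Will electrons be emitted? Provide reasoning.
No

For photoemission, the photon energy must exceed the work function.

Photon energy: E = hc/λ = 1.8182 eV
Work function: φ = 3.0 eV

Since E_photon (1.8182 eV) < φ (3.0 eV), photoemission will NOT occur.
The threshold wavelength is λ₀ = hc/φ = 413.3 nm.
Since 681.9 nm > 413.3 nm, the photons lack sufficient energy.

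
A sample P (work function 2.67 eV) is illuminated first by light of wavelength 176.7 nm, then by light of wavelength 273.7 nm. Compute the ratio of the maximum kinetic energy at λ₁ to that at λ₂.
2.3370

Using Einstein's equation: KE_max = hc/λ - φ

For λ₁ = 176.7 nm:
E₁ = hc/λ₁ = 7.0166 eV
KE₁ = E₁ - φ = 7.0166 - 2.67 = 4.3466 eV

For λ₂ = 273.7 nm:
E₂ = hc/λ₂ = 4.5299 eV
KE₂ = E₂ - φ = 4.5299 - 2.67 = 1.8599 eV

Ratio: KE₁/KE₂ = 4.3466/1.8599 = 2.3370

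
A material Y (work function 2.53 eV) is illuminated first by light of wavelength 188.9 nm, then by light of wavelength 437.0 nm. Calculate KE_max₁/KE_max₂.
13.1312

Using Einstein's equation: KE_max = hc/λ - φ

For λ₁ = 188.9 nm:
E₁ = hc/λ₁ = 6.5635 eV
KE₁ = E₁ - φ = 6.5635 - 2.53 = 4.0335 eV

For λ₂ = 437.0 nm:
E₂ = hc/λ₂ = 2.8372 eV
KE₂ = E₂ - φ = 2.8372 - 2.53 = 0.3072 eV

Ratio: KE₁/KE₂ = 4.0335/0.3072 = 13.1312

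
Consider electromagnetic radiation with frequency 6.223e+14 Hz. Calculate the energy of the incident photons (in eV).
2.5736 eV

Using E = hf:

E = hf = (6.626×10⁻³⁴ J·s)(6.223e+14 Hz)
E = 2.5736 eV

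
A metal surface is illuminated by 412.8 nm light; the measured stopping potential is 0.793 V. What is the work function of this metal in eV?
2.21 eV

The stopping potential gives the maximum kinetic energy: KE_max = eV_s = 0.793 eV

From Einstein's photoelectric equation: KE_max = hc/λ - φ
Rearranging: φ = hc/λ - KE_max

Calculate photon energy:
E_photon = hc/λ = (6.626×10⁻³⁴ J·s)(3×10⁸ m/s) / (412.8×10⁻⁹ m) = 3.0035 eV

Therefore:
φ = 3.0035 - 0.793 = 2.21 eV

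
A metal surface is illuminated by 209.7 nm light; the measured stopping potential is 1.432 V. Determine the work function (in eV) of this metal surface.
4.48 eV

The stopping potential gives the maximum kinetic energy: KE_max = eV_s = 1.432 eV

From Einstein's photoelectric equation: KE_max = hc/λ - φ
Rearranging: φ = hc/λ - KE_max

Calculate photon energy:
E_photon = hc/λ = (6.626×10⁻³⁴ J·s)(3×10⁸ m/s) / (209.7×10⁻⁹ m) = 5.9125 eV

Therefore:
φ = 5.9125 - 1.432 = 4.48 eV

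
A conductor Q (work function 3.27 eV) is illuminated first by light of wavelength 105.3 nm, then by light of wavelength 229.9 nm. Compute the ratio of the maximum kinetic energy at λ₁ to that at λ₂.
4.0059

Using Einstein's equation: KE_max = hc/λ - φ

For λ₁ = 105.3 nm:
E₁ = hc/λ₁ = 11.7744 eV
KE₁ = E₁ - φ = 11.7744 - 3.27 = 8.5044 eV

For λ₂ = 229.9 nm:
E₂ = hc/λ₂ = 5.3930 eV
KE₂ = E₂ - φ = 5.3930 - 3.27 = 2.1230 eV

Ratio: KE₁/KE₂ = 8.5044/2.1230 = 4.0059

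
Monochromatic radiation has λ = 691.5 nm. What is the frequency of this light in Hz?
4.3354e+14 Hz

Using the wave equation: c = fλ

Solving for frequency:
f = c/λ = (3×10⁸ m/s) / (691.5×10⁻⁹ m)
f = 4.3354e+14 Hz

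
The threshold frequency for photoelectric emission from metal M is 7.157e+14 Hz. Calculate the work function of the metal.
2.96 eV

At the threshold frequency, photon energy equals work function:
φ = hf₀

Calculating:
φ = (6.626×10⁻³⁴ J·s)(7.157e+14 Hz)
φ = 2.96 eV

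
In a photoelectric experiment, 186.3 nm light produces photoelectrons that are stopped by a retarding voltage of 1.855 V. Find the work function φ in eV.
4.80 eV

The stopping potential gives the maximum kinetic energy: KE_max = eV_s = 1.855 eV

From Einstein's photoelectric equation: KE_max = hc/λ - φ
Rearranging: φ = hc/λ - KE_max

Calculate photon energy:
E_photon = hc/λ = (6.626×10⁻³⁴ J·s)(3×10⁸ m/s) / (186.3×10⁻⁹ m) = 6.6551 eV

Therefore:
φ = 6.6551 - 1.855 = 4.80 eV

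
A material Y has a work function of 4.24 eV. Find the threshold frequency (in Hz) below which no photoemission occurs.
1.0252e+15 Hz

The threshold frequency is when the photon energy equals the work function:
hf₀ = φ

Solving for f₀:
f₀ = φ/h = (4.24 eV × 1.602×10⁻¹⁹ J/eV) / (6.626×10⁻³⁴ J·s)
f₀ = 1.0252e+15 Hz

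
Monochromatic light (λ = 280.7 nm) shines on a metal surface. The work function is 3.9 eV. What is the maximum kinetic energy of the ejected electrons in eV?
0.5170 eV

Using Einstein's photoelectric equation: KE_max = hf - φ = hc/λ - φ

First, calculate the photon energy:
E_photon = hc/λ = (6.626×10⁻³⁴ J·s)(3×10⁸ m/s) / (280.7×10⁻⁹ m)
E_photon = 4.4170 eV

Then, the maximum kinetic energy:
KE_max = E_photon - φ = 4.4170 eV - 3.9 eV = 0.5170 eV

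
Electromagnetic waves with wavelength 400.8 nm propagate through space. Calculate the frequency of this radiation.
7.4799e+14 Hz

Using the wave equation: c = fλ

Solving for frequency:
f = c/λ = (3×10⁸ m/s) / (400.8×10⁻⁹ m)
f = 7.4799e+14 Hz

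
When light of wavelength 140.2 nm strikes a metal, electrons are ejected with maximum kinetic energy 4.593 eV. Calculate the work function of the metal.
4.25 eV

From Einstein's photoelectric equation: KE_max = hf - φ = hc/λ - φ

Rearranging for φ:
φ = hc/λ - KE_max

Calculate photon energy:
E_photon = hc/λ = 8.8434 eV

Therefore:
φ = 8.8434 - 4.593 = 4.25 eV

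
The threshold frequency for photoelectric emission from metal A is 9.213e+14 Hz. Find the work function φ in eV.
3.81 eV

At the threshold frequency, photon energy equals work function:
φ = hf₀

Calculating:
φ = (6.626×10⁻³⁴ J·s)(9.213e+14 Hz)
φ = 3.81 eV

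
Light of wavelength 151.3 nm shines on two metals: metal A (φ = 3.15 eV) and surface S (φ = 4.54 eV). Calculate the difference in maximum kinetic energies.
1.3900 eV

Using KE_max = hc/λ - φ for each metal:

Photon energy: E = hc/λ = 8.1946 eV

For metal A (φ₁ = 3.15 eV):
KE₁ = E - φ₁ = 8.1946 - 3.15 = 5.0446 eV

For surface S (φ₂ = 4.54 eV):
KE₂ = E - φ₂ = 8.1946 - 4.54 = 3.6546 eV

Difference:
ΔKE = KE₁ - KE₂ = 5.0446 - 3.6546 = 1.3900 eV

Note: The difference equals the difference in work functions: 4.54 - 3.15 = 1.39 eV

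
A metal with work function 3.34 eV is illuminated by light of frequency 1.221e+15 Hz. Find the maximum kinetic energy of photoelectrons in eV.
1.7097 eV

Using Einstein's photoelectric equation: KE_max = hf - φ

First, calculate the photon energy:
E_photon = hf = (6.626×10⁻³⁴ J·s)(1.221e+15 Hz)
E_photon = 5.0497 eV

Then, the maximum kinetic energy:
KE_max = E_photon - φ = 5.0497 eV - 3.34 eV = 1.7097 eV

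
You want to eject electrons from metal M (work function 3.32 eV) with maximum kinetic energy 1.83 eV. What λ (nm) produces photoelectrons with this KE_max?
240.75 nm

From Einstein's equation: KE_max = hc/λ - φ

Rearranging for λ:
hc/λ = KE_max + φ
λ = hc/(KE_max + φ)

Required photon energy:
E_photon = KE_max + φ = 1.83 + 3.32 = 5.15 eV

Required wavelength:
λ = hc/E_photon = (6.626×10⁻³⁴)(3×10⁸) / (5.15 × 1.602×10⁻¹⁹)
λ = 240.75 nm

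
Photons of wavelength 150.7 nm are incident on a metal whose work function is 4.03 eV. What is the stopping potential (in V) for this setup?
4.1972 V

The stopping potential V_s satisfies: eV_s = KE_max

First, find KE_max using Einstein's equation:
E_photon = hc/λ = 8.2272 eV
KE_max = E_photon - φ = 8.2272 - 4.03 = 4.1972 eV

Since eV_s = KE_max:
V_s = KE_max/e = 4.1972 V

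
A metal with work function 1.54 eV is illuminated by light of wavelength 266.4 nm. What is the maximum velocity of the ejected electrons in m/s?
1.0466e+06 m/s

First, find the maximum kinetic energy:
E_photon = hc/λ = 4.6541 eV
KE_max = E_photon - φ = 4.6541 - 1.54 = 3.1141 eV

Convert to Joules: KE_max = 3.1141 × 1.602×10⁻¹⁹ J = 4.9893e-19 J

Then use KE = ½mv² to find velocity:
v = √(2·KE/m) = √(2 × 4.9893e-19 J / 9.109e-31 kg)
v = 1.0466e+06 m/s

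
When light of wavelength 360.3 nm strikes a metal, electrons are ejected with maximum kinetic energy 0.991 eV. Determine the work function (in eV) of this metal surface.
2.45 eV

From Einstein's photoelectric equation: KE_max = hf - φ = hc/λ - φ

Rearranging for φ:
φ = hc/λ - KE_max

Calculate photon energy:
E_photon = hc/λ = 3.4411 eV

Therefore:
φ = 3.4411 - 0.991 = 2.45 eV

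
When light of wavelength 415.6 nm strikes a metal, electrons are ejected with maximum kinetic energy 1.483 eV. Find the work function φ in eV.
1.50 eV

From Einstein's photoelectric equation: KE_max = hf - φ = hc/λ - φ

Rearranging for φ:
φ = hc/λ - KE_max

Calculate photon energy:
E_photon = hc/λ = 2.9833 eV

Therefore:
φ = 2.9833 - 1.483 = 1.50 eV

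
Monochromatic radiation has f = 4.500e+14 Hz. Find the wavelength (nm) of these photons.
666.21 nm

Using the wave equation: c = fλ

Solving for wavelength:
λ = c/f = (3×10⁸ m/s) / (4.500e+14 Hz)
λ = 666.21 nm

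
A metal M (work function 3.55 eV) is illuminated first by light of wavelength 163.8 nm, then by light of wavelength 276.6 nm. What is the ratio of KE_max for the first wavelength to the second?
4.3105

Using Einstein's equation: KE_max = hc/λ - φ

For λ₁ = 163.8 nm:
E₁ = hc/λ₁ = 7.5692 eV
KE₁ = E₁ - φ = 7.5692 - 3.55 = 4.0192 eV

For λ₂ = 276.6 nm:
E₂ = hc/λ₂ = 4.4824 eV
KE₂ = E₂ - φ = 4.4824 - 3.55 = 0.9324 eV

Ratio: KE₁/KE₂ = 4.0192/0.9324 = 4.3105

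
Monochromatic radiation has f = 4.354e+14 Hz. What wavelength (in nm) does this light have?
688.54 nm

Using the wave equation: c = fλ

Solving for wavelength:
λ = c/f = (3×10⁸ m/s) / (4.354e+14 Hz)
λ = 688.54 nm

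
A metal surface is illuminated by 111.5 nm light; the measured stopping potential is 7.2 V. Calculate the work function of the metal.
3.92 eV

The stopping potential gives the maximum kinetic energy: KE_max = eV_s = 7.2 eV

From Einstein's photoelectric equation: KE_max = hc/λ - φ
Rearranging: φ = hc/λ - KE_max

Calculate photon energy:
E_photon = hc/λ = (6.626×10⁻³⁴ J·s)(3×10⁸ m/s) / (111.5×10⁻⁹ m) = 11.1197 eV

Therefore:
φ = 11.1197 - 7.2 = 3.92 eV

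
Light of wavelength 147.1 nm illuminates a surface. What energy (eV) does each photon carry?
8.4286 eV

Using E = hf = hc/λ:

E = hc/λ = (6.626×10⁻³⁴ J·s)(3×10⁸ m/s) / (147.1×10⁻⁹ m)
E = 8.4286 eV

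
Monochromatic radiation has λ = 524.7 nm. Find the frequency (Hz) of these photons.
5.7136e+14 Hz

Using the wave equation: c = fλ

Solving for frequency:
f = c/λ = (3×10⁸ m/s) / (524.7×10⁻⁹ m)
f = 5.7136e+14 Hz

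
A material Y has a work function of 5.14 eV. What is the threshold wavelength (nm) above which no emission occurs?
241.21 nm

The threshold wavelength is when the photon energy equals the work function:
hc/λ₀ = φ

Solving for λ₀:
λ₀ = hc/φ = (6.626×10⁻³⁴ J·s)(3×10⁸ m/s) / (5.14 eV × 1.602×10⁻¹⁹ J/eV)
λ₀ = 241.21 nm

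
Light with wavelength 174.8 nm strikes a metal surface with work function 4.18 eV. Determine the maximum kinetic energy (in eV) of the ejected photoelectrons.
2.9129 eV

Using Einstein's photoelectric equation: KE_max = hf - φ = hc/λ - φ

First, calculate the photon energy:
E_photon = hc/λ = (6.626×10⁻³⁴ J·s)(3×10⁸ m/s) / (174.8×10⁻⁹ m)
E_photon = 7.0929 eV

Then, the maximum kinetic energy:
KE_max = E_photon - φ = 7.0929 eV - 4.18 eV = 2.9129 eV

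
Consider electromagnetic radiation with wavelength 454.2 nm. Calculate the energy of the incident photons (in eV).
2.7297 eV

Using E = hf = hc/λ:

E = hc/λ = (6.626×10⁻³⁴ J·s)(3×10⁸ m/s) / (454.2×10⁻⁹ m)
E = 2.7297 eV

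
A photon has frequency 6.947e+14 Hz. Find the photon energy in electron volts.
2.8730 eV

Using E = hf:

E = hf = (6.626×10⁻³⁴ J·s)(6.947e+14 Hz)
E = 2.8730 eV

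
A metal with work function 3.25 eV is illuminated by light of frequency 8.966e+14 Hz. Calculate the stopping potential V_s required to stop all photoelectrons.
0.4580 V

The stopping potential V_s satisfies: eV_s = KE_max

First, find KE_max using Einstein's equation:
E_photon = hf = (6.626×10⁻³⁴ J·s)(8.966e+14 Hz) = 3.7080 eV
KE_max = E_photon - φ = 3.7080 - 3.25 = 0.4580 eV

Since eV_s = KE_max:
V_s = KE_max/e = 0.4580 V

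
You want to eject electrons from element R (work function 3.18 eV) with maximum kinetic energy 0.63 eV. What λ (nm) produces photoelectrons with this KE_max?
325.42 nm

From Einstein's equation: KE_max = hc/λ - φ

Rearranging for λ:
hc/λ = KE_max + φ
λ = hc/(KE_max + φ)

Required photon energy:
E_photon = KE_max + φ = 0.63 + 3.18 = 3.81 eV

Required wavelength:
λ = hc/E_photon = (6.626×10⁻³⁴)(3×10⁸) / (3.81 × 1.602×10⁻¹⁹)
λ = 325.42 nm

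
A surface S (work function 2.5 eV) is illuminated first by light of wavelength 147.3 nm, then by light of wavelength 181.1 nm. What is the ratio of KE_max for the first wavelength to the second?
1.3615

Using Einstein's equation: KE_max = hc/λ - φ

For λ₁ = 147.3 nm:
E₁ = hc/λ₁ = 8.4171 eV
KE₁ = E₁ - φ = 8.4171 - 2.5 = 5.9171 eV

For λ₂ = 181.1 nm:
E₂ = hc/λ₂ = 6.8462 eV
KE₂ = E₂ - φ = 6.8462 - 2.5 = 4.3462 eV

Ratio: KE₁/KE₂ = 5.9171/4.3462 = 1.3615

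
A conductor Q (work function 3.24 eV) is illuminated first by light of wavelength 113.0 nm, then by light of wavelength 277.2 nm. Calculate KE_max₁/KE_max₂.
6.2723

Using Einstein's equation: KE_max = hc/λ - φ

For λ₁ = 113.0 nm:
E₁ = hc/λ₁ = 10.9721 eV
KE₁ = E₁ - φ = 10.9721 - 3.24 = 7.7321 eV

For λ₂ = 277.2 nm:
E₂ = hc/λ₂ = 4.4727 eV
KE₂ = E₂ - φ = 4.4727 - 3.24 = 1.2327 eV

Ratio: KE₁/KE₂ = 7.7321/1.2327 = 6.2723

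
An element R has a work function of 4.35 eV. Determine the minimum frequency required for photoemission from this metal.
1.0518e+15 Hz

The threshold frequency is when the photon energy equals the work function:
hf₀ = φ

Solving for f₀:
f₀ = φ/h = (4.35 eV × 1.602×10⁻¹⁹ J/eV) / (6.626×10⁻³⁴ J·s)
f₀ = 1.0518e+15 Hz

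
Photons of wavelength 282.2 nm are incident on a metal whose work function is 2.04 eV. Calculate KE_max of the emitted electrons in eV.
2.3535 eV

Using Einstein's photoelectric equation: KE_max = hf - φ = hc/λ - φ

First, calculate the photon energy:
E_photon = hc/λ = (6.626×10⁻³⁴ J·s)(3×10⁸ m/s) / (282.2×10⁻⁹ m)
E_photon = 4.3935 eV

Then, the maximum kinetic energy:
KE_max = E_photon - φ = 4.3935 eV - 2.04 eV = 2.3535 eV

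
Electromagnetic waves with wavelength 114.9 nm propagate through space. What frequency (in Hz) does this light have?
2.6092e+15 Hz

Using the wave equation: c = fλ

Solving for frequency:
f = c/λ = (3×10⁸ m/s) / (114.9×10⁻⁹ m)
f = 2.6092e+15 Hz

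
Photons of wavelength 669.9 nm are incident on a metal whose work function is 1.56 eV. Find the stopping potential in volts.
0.2908 V

The stopping potential V_s satisfies: eV_s = KE_max

First, find KE_max using Einstein's equation:
E_photon = hc/λ = 1.8508 eV
KE_max = E_photon - φ = 1.8508 - 1.56 = 0.2908 eV

Since eV_s = KE_max:
V_s = KE_max/e = 0.2908 V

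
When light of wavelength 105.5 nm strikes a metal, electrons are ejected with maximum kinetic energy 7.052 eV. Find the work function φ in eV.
4.70 eV

From Einstein's photoelectric equation: KE_max = hf - φ = hc/λ - φ

Rearranging for φ:
φ = hc/λ - KE_max

Calculate photon energy:
E_photon = hc/λ = 11.7521 eV

Therefore:
φ = 11.7521 - 7.052 = 4.70 eV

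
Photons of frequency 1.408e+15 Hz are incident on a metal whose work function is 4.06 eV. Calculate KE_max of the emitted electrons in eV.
1.7630 eV

Using Einstein's photoelectric equation: KE_max = hf - φ

First, calculate the photon energy:
E_photon = hf = (6.626×10⁻³⁴ J·s)(1.408e+15 Hz)
E_photon = 5.8230 eV

Then, the maximum kinetic energy:
KE_max = E_photon - φ = 5.8230 eV - 4.06 eV = 1.7630 eV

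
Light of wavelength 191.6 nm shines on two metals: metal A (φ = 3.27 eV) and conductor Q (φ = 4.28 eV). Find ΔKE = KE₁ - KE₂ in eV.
1.0100 eV

Using KE_max = hc/λ - φ for each metal:

Photon energy: E = hc/λ = 6.4710 eV

For metal A (φ₁ = 3.27 eV):
KE₁ = E - φ₁ = 6.4710 - 3.27 = 3.2010 eV

For conductor Q (φ₂ = 4.28 eV):
KE₂ = E - φ₂ = 6.4710 - 4.28 = 2.1910 eV

Difference:
ΔKE = KE₁ - KE₂ = 3.2010 - 2.1910 = 1.0100 eV

Note: The difference equals the difference in work functions: 4.28 - 3.27 = 1.01 eV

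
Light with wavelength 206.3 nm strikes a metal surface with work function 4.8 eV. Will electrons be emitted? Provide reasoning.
Yes

For photoemission, the photon energy must exceed the work function.

Photon energy: E = hc/λ = 6.0099 eV
Work function: φ = 4.8 eV

Since E_photon (6.0099 eV) > φ (4.8 eV), photoemission WILL occur.
The threshold wavelength is λ₀ = hc/φ = 258.3 nm.
Since 206.3 nm < 258.3 nm, the light has sufficient energy.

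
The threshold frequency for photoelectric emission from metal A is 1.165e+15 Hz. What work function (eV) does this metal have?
4.82 eV

At the threshold frequency, photon energy equals work function:
φ = hf₀

Calculating:
φ = (6.626×10⁻³⁴ J·s)(1.165e+15 Hz)
φ = 4.82 eV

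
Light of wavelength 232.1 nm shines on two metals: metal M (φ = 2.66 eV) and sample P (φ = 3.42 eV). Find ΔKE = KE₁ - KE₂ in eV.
0.7600 eV

Using KE_max = hc/λ - φ for each metal:

Photon energy: E = hc/λ = 5.3418 eV

For metal M (φ₁ = 2.66 eV):
KE₁ = E - φ₁ = 5.3418 - 2.66 = 2.6818 eV

For sample P (φ₂ = 3.42 eV):
KE₂ = E - φ₂ = 5.3418 - 3.42 = 1.9218 eV

Difference:
ΔKE = KE₁ - KE₂ = 2.6818 - 1.9218 = 0.7600 eV

Note: The difference equals the difference in work functions: 3.42 - 2.66 = 0.76 eV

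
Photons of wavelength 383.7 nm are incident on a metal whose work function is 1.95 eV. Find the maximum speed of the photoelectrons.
6.7135e+05 m/s

First, find the maximum kinetic energy:
E_photon = hc/λ = 3.2313 eV
KE_max = E_photon - φ = 3.2313 - 1.95 = 1.2813 eV

Convert to Joules: KE_max = 1.2813 × 1.602×10⁻¹⁹ J = 2.0528e-19 J

Then use KE = ½mv² to find velocity:
v = √(2·KE/m) = √(2 × 2.0528e-19 J / 9.109e-31 kg)
v = 6.7135e+05 m/s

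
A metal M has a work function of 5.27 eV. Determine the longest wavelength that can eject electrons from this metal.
235.26 nm

The threshold wavelength is when the photon energy equals the work function:
hc/λ₀ = φ

Solving for λ₀:
λ₀ = hc/φ = (6.626×10⁻³⁴ J·s)(3×10⁸ m/s) / (5.27 eV × 1.602×10⁻¹⁹ J/eV)
λ₀ = 235.26 nm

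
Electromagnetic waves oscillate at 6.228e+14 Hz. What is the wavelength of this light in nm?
481.36 nm

Using the wave equation: c = fλ

Solving for wavelength:
λ = c/f = (3×10⁸ m/s) / (6.228e+14 Hz)
λ = 481.36 nm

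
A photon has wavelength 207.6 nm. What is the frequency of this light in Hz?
1.4441e+15 Hz

Using the wave equation: c = fλ

Solving for frequency:
f = c/λ = (3×10⁸ m/s) / (207.6×10⁻⁹ m)
f = 1.4441e+15 Hz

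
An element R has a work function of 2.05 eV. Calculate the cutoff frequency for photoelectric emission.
4.9569e+14 Hz

The threshold frequency is when the photon energy equals the work function:
hf₀ = φ

Solving for f₀:
f₀ = φ/h = (2.05 eV × 1.602×10⁻¹⁹ J/eV) / (6.626×10⁻³⁴ J·s)
f₀ = 4.9569e+14 Hz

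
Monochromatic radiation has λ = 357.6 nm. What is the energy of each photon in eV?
3.4671 eV

Using E = hf = hc/λ:

E = hc/λ = (6.626×10⁻³⁴ J·s)(3×10⁸ m/s) / (357.6×10⁻⁹ m)
E = 3.4671 eV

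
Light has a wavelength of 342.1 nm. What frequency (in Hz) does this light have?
8.7633e+14 Hz

Using the wave equation: c = fλ

Solving for frequency:
f = c/λ = (3×10⁸ m/s) / (342.1×10⁻⁹ m)
f = 8.7633e+14 Hz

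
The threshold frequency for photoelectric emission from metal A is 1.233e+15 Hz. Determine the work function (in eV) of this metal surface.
5.10 eV

At the threshold frequency, photon energy equals work function:
φ = hf₀

Calculating:
φ = (6.626×10⁻³⁴ J·s)(1.233e+15 Hz)
φ = 5.10 eV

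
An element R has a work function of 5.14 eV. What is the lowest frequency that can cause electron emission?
1.2428e+15 Hz

The threshold frequency is when the photon energy equals the work function:
hf₀ = φ

Solving for f₀:
f₀ = φ/h = (5.14 eV × 1.602×10⁻¹⁹ J/eV) / (6.626×10⁻³⁴ J·s)
f₀ = 1.2428e+15 Hz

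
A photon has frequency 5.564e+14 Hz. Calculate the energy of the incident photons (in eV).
2.3011 eV

Using E = hf:

E = hf = (6.626×10⁻³⁴ J·s)(5.564e+14 Hz)
E = 2.3011 eV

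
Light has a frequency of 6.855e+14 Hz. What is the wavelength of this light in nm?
437.33 nm

Using the wave equation: c = fλ

Solving for wavelength:
λ = c/f = (3×10⁸ m/s) / (6.855e+14 Hz)
λ = 437.33 nm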